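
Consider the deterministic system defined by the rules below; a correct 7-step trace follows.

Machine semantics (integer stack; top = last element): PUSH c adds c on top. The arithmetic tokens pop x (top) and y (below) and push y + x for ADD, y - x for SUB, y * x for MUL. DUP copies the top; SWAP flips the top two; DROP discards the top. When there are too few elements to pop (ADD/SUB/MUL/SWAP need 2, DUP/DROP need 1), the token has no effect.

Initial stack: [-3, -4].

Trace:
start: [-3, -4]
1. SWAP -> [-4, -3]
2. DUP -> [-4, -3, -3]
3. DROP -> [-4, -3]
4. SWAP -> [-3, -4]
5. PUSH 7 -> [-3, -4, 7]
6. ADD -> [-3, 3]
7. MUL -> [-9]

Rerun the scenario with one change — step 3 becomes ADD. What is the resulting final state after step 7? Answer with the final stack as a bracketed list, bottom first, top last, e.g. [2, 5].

(re-executing from step 3 with the substitution; state before step 3: [-4, -3, -3])
3. ADD -> [-4, -6]
4. SWAP -> [-6, -4]
5. PUSH 7 -> [-6, -4, 7]
6. ADD -> [-6, 3]
7. MUL -> [-18]

[-18]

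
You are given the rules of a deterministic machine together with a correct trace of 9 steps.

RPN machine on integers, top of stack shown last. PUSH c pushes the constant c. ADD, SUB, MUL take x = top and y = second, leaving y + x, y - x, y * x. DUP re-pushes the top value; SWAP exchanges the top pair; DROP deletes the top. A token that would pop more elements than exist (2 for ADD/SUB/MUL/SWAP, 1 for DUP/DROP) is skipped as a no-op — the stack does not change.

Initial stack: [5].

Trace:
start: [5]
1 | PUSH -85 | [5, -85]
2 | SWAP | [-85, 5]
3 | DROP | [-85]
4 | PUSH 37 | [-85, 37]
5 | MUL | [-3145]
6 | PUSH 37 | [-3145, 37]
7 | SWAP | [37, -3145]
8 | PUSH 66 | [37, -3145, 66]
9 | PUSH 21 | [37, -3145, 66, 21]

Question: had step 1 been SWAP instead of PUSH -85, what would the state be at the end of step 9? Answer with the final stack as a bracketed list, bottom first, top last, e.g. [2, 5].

(re-executing from step 1 with the substitution; state before step 1: [5])
1 | SWAP | [5]
2 | SWAP | [5]
3 | DROP | []
4 | PUSH 37 | [37]
5 | MUL | [37]
6 | PUSH 37 | [37, 37]
7 | SWAP | [37, 37]
8 | PUSH 66 | [37, 37, 66]
9 | PUSH 21 | [37, 37, 66, 21]

[37, 37, 66, 21]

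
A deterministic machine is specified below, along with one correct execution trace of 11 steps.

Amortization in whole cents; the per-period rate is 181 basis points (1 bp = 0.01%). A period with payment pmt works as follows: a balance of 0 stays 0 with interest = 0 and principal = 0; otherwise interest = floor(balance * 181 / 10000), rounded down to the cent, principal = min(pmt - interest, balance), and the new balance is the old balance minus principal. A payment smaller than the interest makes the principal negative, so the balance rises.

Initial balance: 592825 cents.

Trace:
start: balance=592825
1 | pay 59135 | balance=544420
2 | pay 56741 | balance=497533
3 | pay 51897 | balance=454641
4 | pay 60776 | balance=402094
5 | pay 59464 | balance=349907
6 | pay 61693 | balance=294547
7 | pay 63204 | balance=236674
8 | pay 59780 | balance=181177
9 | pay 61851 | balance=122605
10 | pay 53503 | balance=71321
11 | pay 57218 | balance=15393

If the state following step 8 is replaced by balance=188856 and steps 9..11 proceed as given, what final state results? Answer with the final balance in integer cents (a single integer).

23496

state after step 8 := balance=188856
9 | pay 61851 | balance=130423
10 | pay 53503 | balance=79280
11 | pay 57218 | balance=23496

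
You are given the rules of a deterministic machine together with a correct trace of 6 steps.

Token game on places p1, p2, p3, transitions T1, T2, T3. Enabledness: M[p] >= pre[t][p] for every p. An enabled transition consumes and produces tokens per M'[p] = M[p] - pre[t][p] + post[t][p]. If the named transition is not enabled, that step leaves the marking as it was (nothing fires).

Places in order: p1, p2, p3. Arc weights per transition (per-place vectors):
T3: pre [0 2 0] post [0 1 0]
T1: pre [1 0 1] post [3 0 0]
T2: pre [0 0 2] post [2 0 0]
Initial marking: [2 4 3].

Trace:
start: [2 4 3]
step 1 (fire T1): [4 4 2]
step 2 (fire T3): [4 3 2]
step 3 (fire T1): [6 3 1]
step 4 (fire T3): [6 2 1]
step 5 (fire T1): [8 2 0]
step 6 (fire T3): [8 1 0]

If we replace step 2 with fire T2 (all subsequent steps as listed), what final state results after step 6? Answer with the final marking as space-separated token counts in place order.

(re-executing from step 2 with the substitution; state before step 2: [4 4 2])
step 2 (fire T2): [6 4 0]
step 3 (fire T1): [6 4 0]
step 4 (fire T3): [6 3 0]
step 5 (fire T1): [6 3 0]
step 6 (fire T3): [6 2 0]

6 2 0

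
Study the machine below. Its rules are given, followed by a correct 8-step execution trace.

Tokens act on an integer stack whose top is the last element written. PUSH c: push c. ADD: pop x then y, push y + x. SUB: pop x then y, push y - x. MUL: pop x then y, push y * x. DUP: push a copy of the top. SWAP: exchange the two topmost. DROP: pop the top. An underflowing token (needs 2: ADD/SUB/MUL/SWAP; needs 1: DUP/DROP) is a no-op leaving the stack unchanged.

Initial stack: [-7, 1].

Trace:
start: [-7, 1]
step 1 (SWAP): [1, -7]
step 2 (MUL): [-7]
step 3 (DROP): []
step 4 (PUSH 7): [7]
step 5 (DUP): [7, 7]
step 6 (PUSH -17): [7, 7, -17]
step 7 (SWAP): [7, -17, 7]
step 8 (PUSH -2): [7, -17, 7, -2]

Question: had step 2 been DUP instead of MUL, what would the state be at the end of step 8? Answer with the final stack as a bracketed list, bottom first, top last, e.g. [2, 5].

[1, -7, 7, -17, 7, -2]

(re-executing from step 2 with the substitution; state before step 2: [1, -7])
step 2 (DUP): [1, -7, -7]
step 3 (DROP): [1, -7]
step 4 (PUSH 7): [1, -7, 7]
step 5 (DUP): [1, -7, 7, 7]
step 6 (PUSH -17): [1, -7, 7, 7, -17]
step 7 (SWAP): [1, -7, 7, -17, 7]
step 8 (PUSH -2): [1, -7, 7, -17, 7, -2]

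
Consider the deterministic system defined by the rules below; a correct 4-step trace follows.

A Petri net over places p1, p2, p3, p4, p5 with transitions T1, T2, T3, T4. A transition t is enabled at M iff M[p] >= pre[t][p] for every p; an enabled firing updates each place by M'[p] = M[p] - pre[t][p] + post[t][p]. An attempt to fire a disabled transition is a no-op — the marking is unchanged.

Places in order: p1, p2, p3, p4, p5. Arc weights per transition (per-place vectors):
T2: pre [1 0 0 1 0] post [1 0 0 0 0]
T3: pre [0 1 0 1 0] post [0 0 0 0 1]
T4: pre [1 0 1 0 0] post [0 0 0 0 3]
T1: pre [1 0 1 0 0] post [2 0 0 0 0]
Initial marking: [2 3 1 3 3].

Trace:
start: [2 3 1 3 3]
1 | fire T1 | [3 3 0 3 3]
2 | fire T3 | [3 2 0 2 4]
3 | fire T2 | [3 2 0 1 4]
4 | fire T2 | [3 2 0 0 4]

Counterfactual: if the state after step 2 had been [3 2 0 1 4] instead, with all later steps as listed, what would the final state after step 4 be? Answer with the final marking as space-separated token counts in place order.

state after step 2 := [3 2 0 1 4]
3 | fire T2 | [3 2 0 0 4]
4 | fire T2 | [3 2 0 0 4]

3 2 0 0 4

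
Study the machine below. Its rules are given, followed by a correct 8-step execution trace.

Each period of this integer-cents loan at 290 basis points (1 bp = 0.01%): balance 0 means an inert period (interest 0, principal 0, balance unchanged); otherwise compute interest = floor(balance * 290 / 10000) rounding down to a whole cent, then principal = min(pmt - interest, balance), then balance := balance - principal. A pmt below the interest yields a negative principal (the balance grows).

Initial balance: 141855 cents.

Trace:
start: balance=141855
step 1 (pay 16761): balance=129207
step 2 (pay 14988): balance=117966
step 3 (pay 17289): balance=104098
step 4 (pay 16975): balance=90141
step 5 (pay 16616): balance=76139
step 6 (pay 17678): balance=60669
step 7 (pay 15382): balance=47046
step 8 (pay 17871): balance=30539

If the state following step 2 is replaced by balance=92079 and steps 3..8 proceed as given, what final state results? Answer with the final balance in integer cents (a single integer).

0

state after step 2 := balance=92079
step 3 (pay 17289): balance=77460
step 4 (pay 16975): balance=62731
step 5 (pay 16616): balance=47934
step 6 (pay 17678): balance=31646
step 7 (pay 15382): balance=17181
step 8 (pay 17871): balance=0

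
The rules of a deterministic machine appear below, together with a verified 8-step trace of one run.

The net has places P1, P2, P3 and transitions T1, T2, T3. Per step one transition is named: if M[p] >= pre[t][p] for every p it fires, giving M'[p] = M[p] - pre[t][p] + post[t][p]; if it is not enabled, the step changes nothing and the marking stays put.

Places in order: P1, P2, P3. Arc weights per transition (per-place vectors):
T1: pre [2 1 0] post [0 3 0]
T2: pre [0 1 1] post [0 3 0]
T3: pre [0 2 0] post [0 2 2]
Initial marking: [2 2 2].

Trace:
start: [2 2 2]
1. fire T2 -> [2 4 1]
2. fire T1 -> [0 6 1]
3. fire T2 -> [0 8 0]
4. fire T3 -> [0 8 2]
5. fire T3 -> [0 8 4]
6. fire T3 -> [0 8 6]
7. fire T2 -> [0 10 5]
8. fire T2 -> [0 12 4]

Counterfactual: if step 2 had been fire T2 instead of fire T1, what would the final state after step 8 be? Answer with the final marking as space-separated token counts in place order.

(re-executing from step 2 with the substitution; state before step 2: [2 4 1])
2. fire T2 -> [2 6 0]
3. fire T2 -> [2 6 0]
4. fire T3 -> [2 6 2]
5. fire T3 -> [2 6 4]
6. fire T3 -> [2 6 6]
7. fire T2 -> [2 8 5]
8. fire T2 -> [2 10 4]

2 10 4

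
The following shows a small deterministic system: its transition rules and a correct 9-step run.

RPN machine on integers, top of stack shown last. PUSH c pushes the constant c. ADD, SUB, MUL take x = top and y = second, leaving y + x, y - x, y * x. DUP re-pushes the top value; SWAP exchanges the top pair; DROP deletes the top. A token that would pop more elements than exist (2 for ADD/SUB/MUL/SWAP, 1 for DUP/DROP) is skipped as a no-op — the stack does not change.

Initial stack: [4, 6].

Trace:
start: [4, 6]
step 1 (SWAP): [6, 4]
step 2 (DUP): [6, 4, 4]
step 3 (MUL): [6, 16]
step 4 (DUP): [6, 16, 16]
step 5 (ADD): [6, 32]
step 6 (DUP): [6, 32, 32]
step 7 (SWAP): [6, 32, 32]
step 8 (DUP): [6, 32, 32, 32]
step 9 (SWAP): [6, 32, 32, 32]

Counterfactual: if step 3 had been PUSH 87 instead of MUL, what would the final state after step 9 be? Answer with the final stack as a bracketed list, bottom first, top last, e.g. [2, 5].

(re-executing from step 3 with the substitution; state before step 3: [6, 4, 4])
step 3 (PUSH 87): [6, 4, 4, 87]
step 4 (DUP): [6, 4, 4, 87, 87]
step 5 (ADD): [6, 4, 4, 174]
step 6 (DUP): [6, 4, 4, 174, 174]
step 7 (SWAP): [6, 4, 4, 174, 174]
step 8 (DUP): [6, 4, 4, 174, 174, 174]
step 9 (SWAP): [6, 4, 4, 174, 174, 174]

[6, 4, 4, 174, 174, 174]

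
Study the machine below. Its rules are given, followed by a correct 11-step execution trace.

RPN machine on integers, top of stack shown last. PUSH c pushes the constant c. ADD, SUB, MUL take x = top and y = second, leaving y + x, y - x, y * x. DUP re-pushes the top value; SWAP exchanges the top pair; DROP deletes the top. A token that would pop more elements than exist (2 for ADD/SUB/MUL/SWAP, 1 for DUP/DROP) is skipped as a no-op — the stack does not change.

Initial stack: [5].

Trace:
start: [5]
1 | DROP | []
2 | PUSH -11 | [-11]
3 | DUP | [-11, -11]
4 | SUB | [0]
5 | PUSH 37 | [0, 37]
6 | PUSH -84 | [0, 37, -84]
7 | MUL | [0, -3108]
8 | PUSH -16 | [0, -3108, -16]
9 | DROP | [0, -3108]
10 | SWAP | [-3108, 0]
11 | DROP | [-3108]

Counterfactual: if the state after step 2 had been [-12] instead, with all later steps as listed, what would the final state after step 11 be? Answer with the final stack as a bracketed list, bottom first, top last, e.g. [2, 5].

state after step 2 := [-12]
3 | DUP | [-12, -12]
4 | SUB | [0]
5 | PUSH 37 | [0, 37]
6 | PUSH -84 | [0, 37, -84]
7 | MUL | [0, -3108]
8 | PUSH -16 | [0, -3108, -16]
9 | DROP | [0, -3108]
10 | SWAP | [-3108, 0]
11 | DROP | [-3108]

[-3108]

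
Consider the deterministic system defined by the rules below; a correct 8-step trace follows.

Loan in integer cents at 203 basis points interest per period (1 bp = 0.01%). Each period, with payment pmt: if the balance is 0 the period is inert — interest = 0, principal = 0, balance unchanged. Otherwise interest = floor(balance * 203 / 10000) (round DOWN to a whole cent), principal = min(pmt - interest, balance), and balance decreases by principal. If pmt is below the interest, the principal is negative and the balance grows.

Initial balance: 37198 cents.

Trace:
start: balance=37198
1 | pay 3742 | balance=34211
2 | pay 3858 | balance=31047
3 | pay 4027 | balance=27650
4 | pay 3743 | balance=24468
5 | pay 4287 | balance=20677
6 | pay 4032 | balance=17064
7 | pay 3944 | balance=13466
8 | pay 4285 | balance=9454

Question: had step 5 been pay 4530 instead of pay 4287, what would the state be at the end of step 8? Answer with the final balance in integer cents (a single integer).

9196

(re-executing from step 5 with the substitution; state before step 5: balance=24468)
5 | pay 4530 | balance=20434
6 | pay 4032 | balance=16816
7 | pay 3944 | balance=13213
8 | pay 4285 | balance=9196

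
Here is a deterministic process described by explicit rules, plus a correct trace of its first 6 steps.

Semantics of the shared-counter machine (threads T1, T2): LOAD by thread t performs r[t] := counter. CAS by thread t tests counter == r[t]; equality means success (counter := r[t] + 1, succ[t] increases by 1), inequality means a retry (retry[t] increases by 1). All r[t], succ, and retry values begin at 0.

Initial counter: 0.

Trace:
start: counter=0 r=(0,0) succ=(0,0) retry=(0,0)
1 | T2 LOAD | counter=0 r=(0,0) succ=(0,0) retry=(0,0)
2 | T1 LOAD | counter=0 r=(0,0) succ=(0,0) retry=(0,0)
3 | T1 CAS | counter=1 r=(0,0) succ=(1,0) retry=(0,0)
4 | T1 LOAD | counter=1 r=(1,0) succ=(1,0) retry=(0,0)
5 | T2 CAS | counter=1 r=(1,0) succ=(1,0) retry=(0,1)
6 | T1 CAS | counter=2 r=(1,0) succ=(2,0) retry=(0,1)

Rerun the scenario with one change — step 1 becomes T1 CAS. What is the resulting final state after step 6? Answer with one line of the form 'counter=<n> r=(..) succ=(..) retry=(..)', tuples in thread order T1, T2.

counter=3 r=(2,0) succ=(3,0) retry=(0,1)

(re-executing from step 1 with the substitution; state before step 1: counter=0 r=(0,0) succ=(0,0) retry=(0,0))
1 | T1 CAS | counter=1 r=(0,0) succ=(1,0) retry=(0,0)
2 | T1 LOAD | counter=1 r=(1,0) succ=(1,0) retry=(0,0)
3 | T1 CAS | counter=2 r=(1,0) succ=(2,0) retry=(0,0)
4 | T1 LOAD | counter=2 r=(2,0) succ=(2,0) retry=(0,0)
5 | T2 CAS | counter=2 r=(2,0) succ=(2,0) retry=(0,1)
6 | T1 CAS | counter=3 r=(2,0) succ=(3,0) retry=(0,1)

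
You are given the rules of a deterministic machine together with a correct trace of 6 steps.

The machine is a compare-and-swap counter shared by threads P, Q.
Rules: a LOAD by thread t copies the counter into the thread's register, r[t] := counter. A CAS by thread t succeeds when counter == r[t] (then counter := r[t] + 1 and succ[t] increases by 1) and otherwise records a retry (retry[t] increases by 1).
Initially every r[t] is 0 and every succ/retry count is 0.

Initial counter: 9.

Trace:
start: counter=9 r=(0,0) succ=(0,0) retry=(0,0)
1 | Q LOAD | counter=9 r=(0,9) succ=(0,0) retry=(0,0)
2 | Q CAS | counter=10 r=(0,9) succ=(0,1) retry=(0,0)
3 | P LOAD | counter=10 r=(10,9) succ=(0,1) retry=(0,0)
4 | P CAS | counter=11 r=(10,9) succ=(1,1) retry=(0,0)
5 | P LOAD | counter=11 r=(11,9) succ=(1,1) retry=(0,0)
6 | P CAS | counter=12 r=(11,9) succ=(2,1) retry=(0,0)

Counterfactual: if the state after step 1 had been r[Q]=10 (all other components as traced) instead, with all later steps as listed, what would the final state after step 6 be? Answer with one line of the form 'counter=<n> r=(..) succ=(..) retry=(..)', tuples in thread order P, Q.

state after step 1 := counter=9 r=(0,10) succ=(0,0) retry=(0,0)
2 | Q CAS | counter=9 r=(0,10) succ=(0,0) retry=(0,1)
3 | P LOAD | counter=9 r=(9,10) succ=(0,0) retry=(0,1)
4 | P CAS | counter=10 r=(9,10) succ=(1,0) retry=(0,1)
5 | P LOAD | counter=10 r=(10,10) succ=(1,0) retry=(0,1)
6 | P CAS | counter=11 r=(10,10) succ=(2,0) retry=(0,1)

counter=11 r=(10,10) succ=(2,0) retry=(0,1)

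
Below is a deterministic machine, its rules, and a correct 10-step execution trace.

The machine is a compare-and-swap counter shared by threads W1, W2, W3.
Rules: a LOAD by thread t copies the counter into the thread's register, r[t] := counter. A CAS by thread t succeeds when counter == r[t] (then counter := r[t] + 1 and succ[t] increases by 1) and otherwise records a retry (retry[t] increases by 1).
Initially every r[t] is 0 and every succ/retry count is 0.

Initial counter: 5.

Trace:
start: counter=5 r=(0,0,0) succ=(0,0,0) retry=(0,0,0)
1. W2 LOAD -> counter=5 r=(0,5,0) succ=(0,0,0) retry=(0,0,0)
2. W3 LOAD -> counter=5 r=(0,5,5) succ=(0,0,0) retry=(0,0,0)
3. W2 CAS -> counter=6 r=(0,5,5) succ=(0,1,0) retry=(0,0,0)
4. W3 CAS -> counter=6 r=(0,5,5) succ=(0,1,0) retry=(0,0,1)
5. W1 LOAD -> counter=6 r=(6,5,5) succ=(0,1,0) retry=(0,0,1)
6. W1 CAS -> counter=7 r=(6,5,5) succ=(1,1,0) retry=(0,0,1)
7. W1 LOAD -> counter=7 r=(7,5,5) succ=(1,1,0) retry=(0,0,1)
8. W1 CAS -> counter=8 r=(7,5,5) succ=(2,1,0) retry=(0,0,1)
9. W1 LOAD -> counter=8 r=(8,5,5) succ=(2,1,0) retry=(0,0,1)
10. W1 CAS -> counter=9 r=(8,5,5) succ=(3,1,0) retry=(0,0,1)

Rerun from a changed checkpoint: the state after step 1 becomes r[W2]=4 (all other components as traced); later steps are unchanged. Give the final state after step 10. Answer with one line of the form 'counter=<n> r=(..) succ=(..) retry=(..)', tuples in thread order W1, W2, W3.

state after step 1 := counter=5 r=(0,4,0) succ=(0,0,0) retry=(0,0,0)
2. W3 LOAD -> counter=5 r=(0,4,5) succ=(0,0,0) retry=(0,0,0)
3. W2 CAS -> counter=5 r=(0,4,5) succ=(0,0,0) retry=(0,1,0)
4. W3 CAS -> counter=6 r=(0,4,5) succ=(0,0,1) retry=(0,1,0)
5. W1 LOAD -> counter=6 r=(6,4,5) succ=(0,0,1) retry=(0,1,0)
6. W1 CAS -> counter=7 r=(6,4,5) succ=(1,0,1) retry=(0,1,0)
7. W1 LOAD -> counter=7 r=(7,4,5) succ=(1,0,1) retry=(0,1,0)
8. W1 CAS -> counter=8 r=(7,4,5) succ=(2,0,1) retry=(0,1,0)
9. W1 LOAD -> counter=8 r=(8,4,5) succ=(2,0,1) retry=(0,1,0)
10. W1 CAS -> counter=9 r=(8,4,5) succ=(3,0,1) retry=(0,1,0)

counter=9 r=(8,4,5) succ=(3,0,1) retry=(0,1,0)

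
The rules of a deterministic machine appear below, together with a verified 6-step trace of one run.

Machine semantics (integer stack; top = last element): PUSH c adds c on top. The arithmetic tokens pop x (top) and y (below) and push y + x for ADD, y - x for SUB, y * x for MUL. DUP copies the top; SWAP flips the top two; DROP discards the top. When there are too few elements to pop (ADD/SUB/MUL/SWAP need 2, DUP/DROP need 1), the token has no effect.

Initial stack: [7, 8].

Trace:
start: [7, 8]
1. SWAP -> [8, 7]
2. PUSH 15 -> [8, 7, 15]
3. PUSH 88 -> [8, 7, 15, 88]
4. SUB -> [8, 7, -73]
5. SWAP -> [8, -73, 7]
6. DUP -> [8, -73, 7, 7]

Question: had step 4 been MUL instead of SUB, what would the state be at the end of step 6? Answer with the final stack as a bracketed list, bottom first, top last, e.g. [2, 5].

[8, 1320, 7, 7]

(re-executing from step 4 with the substitution; state before step 4: [8, 7, 15, 88])
4. MUL -> [8, 7, 1320]
5. SWAP -> [8, 1320, 7]
6. DUP -> [8, 1320, 7, 7]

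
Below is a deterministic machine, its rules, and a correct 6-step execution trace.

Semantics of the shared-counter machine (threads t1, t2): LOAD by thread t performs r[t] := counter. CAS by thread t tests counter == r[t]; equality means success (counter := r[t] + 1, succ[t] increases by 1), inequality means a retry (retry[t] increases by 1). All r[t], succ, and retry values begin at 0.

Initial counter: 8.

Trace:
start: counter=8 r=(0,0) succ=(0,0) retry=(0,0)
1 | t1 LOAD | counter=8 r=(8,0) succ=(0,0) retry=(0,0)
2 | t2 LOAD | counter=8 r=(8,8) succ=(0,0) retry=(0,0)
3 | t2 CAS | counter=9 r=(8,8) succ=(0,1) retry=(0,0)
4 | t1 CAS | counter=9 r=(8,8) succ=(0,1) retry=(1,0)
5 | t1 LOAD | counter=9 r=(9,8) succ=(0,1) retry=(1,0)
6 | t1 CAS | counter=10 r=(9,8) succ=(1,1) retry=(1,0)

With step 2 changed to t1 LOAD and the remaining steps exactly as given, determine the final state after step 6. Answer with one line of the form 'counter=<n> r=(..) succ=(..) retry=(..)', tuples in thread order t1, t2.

(re-executing from step 2 with the substitution; state before step 2: counter=8 r=(8,0) succ=(0,0) retry=(0,0))
2 | t1 LOAD | counter=8 r=(8,0) succ=(0,0) retry=(0,0)
3 | t2 CAS | counter=8 r=(8,0) succ=(0,0) retry=(0,1)
4 | t1 CAS | counter=9 r=(8,0) succ=(1,0) retry=(0,1)
5 | t1 LOAD | counter=9 r=(9,0) succ=(1,0) retry=(0,1)
6 | t1 CAS | counter=10 r=(9,0) succ=(2,0) retry=(0,1)

counter=10 r=(9,0) succ=(2,0) retry=(0,1)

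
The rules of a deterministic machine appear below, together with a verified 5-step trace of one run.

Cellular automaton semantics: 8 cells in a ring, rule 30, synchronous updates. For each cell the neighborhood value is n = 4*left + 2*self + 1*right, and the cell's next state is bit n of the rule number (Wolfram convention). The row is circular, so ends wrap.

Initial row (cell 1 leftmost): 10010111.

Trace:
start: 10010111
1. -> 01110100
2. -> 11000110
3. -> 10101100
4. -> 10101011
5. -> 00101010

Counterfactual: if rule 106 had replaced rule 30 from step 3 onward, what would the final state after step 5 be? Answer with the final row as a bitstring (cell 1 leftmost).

(re-executing steps 3..5 under rule 106; state before step 3: 11000110)
3. -> 11001111
4. -> 01011000
5. -> 10111000

10111000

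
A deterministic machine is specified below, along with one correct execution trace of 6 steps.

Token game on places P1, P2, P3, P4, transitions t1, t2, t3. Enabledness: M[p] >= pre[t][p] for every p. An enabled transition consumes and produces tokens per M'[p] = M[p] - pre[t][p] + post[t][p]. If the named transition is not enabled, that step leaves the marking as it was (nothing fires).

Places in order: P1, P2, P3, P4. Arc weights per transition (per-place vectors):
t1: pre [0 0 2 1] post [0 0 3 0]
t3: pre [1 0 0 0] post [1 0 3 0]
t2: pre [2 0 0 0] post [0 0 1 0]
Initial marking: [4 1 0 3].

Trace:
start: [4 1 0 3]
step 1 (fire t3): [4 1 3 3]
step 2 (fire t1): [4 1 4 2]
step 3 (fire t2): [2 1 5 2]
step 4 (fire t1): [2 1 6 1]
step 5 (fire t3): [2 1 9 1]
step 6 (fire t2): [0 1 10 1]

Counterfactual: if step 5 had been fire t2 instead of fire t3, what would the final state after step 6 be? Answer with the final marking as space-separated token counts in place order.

0 1 7 1

(re-executing from step 5 with the substitution; state before step 5: [2 1 6 1])
step 5 (fire t2): [0 1 7 1]
step 6 (fire t2): [0 1 7 1]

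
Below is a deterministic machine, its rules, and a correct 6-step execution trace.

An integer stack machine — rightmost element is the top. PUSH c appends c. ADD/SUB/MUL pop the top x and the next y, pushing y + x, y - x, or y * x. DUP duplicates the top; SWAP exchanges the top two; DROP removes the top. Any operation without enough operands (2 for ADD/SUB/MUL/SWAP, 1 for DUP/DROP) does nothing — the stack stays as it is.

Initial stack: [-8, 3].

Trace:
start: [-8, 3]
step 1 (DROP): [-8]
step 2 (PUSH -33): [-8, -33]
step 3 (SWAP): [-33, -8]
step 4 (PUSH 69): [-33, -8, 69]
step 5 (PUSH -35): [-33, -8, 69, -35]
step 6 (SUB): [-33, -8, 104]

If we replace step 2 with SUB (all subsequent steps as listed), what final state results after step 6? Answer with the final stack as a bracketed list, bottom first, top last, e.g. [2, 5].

[-8, 104]

(re-executing from step 2 with the substitution; state before step 2: [-8])
step 2 (SUB): [-8]
step 3 (SWAP): [-8]
step 4 (PUSH 69): [-8, 69]
step 5 (PUSH -35): [-8, 69, -35]
step 6 (SUB): [-8, 104]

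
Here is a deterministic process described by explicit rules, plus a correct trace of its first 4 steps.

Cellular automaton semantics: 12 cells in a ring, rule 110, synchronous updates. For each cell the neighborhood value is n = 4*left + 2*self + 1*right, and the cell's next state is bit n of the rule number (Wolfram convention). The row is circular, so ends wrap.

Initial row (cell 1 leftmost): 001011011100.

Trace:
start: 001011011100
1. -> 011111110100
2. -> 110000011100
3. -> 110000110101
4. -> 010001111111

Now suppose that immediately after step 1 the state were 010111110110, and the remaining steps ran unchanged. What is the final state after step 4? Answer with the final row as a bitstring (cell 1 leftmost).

state after step 1 := 010111110110
2. -> 111100011110
3. -> 100100110011
4. -> 101101110110

101101110110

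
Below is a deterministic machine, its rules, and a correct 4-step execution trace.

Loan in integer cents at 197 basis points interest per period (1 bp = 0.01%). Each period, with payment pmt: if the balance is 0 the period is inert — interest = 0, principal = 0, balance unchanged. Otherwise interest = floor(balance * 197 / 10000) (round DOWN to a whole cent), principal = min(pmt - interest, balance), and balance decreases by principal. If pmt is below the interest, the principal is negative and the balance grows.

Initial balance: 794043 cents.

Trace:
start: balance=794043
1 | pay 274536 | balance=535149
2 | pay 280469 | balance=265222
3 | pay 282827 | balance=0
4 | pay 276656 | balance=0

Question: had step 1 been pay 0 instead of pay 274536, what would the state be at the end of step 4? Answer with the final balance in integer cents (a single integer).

(re-executing from step 1 with the substitution; state before step 1: balance=794043)
1 | pay 0 | balance=809685
2 | pay 280469 | balance=545166
3 | pay 282827 | balance=273078
4 | pay 276656 | balance=1801

1801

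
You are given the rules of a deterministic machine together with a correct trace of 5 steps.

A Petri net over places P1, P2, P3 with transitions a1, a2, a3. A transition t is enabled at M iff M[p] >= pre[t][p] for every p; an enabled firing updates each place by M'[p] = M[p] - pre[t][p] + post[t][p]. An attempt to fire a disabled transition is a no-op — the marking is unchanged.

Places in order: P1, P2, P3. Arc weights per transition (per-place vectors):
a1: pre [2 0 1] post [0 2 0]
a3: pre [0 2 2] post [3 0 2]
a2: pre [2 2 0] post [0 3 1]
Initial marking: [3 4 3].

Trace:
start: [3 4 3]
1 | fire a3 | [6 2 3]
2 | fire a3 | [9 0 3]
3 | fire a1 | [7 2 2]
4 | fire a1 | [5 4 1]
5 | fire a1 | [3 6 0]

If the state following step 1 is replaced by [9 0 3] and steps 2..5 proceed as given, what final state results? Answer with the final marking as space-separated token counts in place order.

state after step 1 := [9 0 3]
2 | fire a3 | [9 0 3]
3 | fire a1 | [7 2 2]
4 | fire a1 | [5 4 1]
5 | fire a1 | [3 6 0]

3 6 0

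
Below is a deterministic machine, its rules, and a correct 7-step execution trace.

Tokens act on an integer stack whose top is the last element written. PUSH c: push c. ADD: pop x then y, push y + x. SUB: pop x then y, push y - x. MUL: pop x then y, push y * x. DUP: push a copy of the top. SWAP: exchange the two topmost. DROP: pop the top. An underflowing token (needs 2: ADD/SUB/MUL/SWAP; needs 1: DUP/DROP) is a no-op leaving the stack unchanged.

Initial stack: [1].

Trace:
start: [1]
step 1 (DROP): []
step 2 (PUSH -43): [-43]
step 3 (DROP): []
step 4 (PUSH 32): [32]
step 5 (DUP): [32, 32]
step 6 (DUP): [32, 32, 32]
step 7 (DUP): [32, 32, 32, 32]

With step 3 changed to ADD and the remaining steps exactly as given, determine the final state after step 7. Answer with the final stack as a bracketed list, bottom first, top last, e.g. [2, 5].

(re-executing from step 3 with the substitution; state before step 3: [-43])
step 3 (ADD): [-43]
step 4 (PUSH 32): [-43, 32]
step 5 (DUP): [-43, 32, 32]
step 6 (DUP): [-43, 32, 32, 32]
step 7 (DUP): [-43, 32, 32, 32, 32]

[-43, 32, 32, 32, 32]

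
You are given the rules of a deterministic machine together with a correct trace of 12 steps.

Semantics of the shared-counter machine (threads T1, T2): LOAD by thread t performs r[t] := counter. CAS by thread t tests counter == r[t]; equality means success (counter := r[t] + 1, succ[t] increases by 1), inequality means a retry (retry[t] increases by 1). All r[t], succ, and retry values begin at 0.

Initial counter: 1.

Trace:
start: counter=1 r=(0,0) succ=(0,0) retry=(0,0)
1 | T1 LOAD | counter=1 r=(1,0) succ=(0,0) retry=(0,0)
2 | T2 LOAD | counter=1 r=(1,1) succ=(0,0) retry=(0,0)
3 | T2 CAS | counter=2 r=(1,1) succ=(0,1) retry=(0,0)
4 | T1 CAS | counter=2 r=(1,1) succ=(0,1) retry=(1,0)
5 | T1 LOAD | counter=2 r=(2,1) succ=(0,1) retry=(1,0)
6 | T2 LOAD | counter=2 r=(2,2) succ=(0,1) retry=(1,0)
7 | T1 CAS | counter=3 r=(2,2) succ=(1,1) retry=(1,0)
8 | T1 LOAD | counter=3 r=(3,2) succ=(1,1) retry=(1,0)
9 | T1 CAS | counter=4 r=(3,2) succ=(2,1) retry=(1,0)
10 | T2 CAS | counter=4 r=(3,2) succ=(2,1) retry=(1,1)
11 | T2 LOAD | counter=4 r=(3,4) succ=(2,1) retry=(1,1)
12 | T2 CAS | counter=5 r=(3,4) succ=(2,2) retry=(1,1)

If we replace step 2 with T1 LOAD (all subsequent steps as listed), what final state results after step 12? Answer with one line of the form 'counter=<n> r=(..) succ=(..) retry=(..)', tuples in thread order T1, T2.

(re-executing from step 2 with the substitution; state before step 2: counter=1 r=(1,0) succ=(0,0) retry=(0,0))
2 | T1 LOAD | counter=1 r=(1,0) succ=(0,0) retry=(0,0)
3 | T2 CAS | counter=1 r=(1,0) succ=(0,0) retry=(0,1)
4 | T1 CAS | counter=2 r=(1,0) succ=(1,0) retry=(0,1)
5 | T1 LOAD | counter=2 r=(2,0) succ=(1,0) retry=(0,1)
6 | T2 LOAD | counter=2 r=(2,2) succ=(1,0) retry=(0,1)
7 | T1 CAS | counter=3 r=(2,2) succ=(2,0) retry=(0,1)
8 | T1 LOAD | counter=3 r=(3,2) succ=(2,0) retry=(0,1)
9 | T1 CAS | counter=4 r=(3,2) succ=(3,0) retry=(0,1)
10 | T2 CAS | counter=4 r=(3,2) succ=(3,0) retry=(0,2)
11 | T2 LOAD | counter=4 r=(3,4) succ=(3,0) retry=(0,2)
12 | T2 CAS | counter=5 r=(3,4) succ=(3,1) retry=(0,2)

counter=5 r=(3,4) succ=(3,1) retry=(0,2)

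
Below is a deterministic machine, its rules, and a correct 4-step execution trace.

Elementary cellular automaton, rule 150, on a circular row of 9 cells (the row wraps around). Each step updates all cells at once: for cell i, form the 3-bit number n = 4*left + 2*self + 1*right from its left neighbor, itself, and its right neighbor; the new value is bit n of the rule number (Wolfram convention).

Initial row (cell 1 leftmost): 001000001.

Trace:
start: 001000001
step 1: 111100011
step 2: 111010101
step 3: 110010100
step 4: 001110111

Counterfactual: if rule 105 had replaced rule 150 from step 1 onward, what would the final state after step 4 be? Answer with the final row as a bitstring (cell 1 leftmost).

001110111

(re-executing steps 1..4 under rule 105; state before step 1: 001000001)
step 1: 000011100
step 2: 111010101
step 3: 001101011
step 4: 001110111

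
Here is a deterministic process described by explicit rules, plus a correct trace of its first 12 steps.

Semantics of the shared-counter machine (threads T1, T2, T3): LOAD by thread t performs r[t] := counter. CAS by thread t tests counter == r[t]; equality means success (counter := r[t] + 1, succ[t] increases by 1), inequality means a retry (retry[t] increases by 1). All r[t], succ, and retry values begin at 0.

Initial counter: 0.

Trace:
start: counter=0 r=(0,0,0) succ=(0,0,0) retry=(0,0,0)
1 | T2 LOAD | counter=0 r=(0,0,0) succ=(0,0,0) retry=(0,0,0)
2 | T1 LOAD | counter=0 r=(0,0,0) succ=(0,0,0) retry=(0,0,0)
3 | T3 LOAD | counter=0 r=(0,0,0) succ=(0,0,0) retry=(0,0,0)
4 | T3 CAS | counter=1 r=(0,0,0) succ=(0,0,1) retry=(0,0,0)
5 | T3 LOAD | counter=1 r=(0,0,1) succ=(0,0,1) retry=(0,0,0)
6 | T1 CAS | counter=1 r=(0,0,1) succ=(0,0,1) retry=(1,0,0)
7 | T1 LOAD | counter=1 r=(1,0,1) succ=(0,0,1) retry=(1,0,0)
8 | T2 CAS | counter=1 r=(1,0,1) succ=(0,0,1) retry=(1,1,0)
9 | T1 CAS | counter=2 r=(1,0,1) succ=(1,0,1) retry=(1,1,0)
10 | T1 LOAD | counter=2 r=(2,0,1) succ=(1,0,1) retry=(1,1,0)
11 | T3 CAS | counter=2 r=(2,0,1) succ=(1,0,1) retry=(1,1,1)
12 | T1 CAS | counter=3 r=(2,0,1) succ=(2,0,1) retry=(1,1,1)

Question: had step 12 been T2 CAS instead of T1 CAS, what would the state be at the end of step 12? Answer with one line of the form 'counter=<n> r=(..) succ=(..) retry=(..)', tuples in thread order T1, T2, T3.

counter=2 r=(2,0,1) succ=(1,0,1) retry=(1,2,1)

(re-executing from step 12 with the substitution; state before step 12: counter=2 r=(2,0,1) succ=(1,0,1) retry=(1,1,1))
12 | T2 CAS | counter=2 r=(2,0,1) succ=(1,0,1) retry=(1,2,1)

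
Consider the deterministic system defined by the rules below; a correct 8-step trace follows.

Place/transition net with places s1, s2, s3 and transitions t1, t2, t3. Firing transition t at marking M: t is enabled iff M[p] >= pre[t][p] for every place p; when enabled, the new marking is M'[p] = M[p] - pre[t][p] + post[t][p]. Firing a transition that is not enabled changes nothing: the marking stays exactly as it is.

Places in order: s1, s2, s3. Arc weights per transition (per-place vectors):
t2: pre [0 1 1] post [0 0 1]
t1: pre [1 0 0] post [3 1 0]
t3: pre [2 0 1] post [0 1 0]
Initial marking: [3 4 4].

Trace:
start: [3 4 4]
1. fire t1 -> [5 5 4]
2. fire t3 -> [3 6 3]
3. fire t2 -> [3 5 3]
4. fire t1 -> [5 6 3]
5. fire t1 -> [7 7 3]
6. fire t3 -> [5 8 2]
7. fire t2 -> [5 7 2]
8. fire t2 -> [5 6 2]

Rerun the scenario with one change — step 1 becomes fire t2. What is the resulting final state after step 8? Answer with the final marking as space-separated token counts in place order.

3 4 2

(re-executing from step 1 with the substitution; state before step 1: [3 4 4])
1. fire t2 -> [3 3 4]
2. fire t3 -> [1 4 3]
3. fire t2 -> [1 3 3]
4. fire t1 -> [3 4 3]
5. fire t1 -> [5 5 3]
6. fire t3 -> [3 6 2]
7. fire t2 -> [3 5 2]
8. fire t2 -> [3 4 2]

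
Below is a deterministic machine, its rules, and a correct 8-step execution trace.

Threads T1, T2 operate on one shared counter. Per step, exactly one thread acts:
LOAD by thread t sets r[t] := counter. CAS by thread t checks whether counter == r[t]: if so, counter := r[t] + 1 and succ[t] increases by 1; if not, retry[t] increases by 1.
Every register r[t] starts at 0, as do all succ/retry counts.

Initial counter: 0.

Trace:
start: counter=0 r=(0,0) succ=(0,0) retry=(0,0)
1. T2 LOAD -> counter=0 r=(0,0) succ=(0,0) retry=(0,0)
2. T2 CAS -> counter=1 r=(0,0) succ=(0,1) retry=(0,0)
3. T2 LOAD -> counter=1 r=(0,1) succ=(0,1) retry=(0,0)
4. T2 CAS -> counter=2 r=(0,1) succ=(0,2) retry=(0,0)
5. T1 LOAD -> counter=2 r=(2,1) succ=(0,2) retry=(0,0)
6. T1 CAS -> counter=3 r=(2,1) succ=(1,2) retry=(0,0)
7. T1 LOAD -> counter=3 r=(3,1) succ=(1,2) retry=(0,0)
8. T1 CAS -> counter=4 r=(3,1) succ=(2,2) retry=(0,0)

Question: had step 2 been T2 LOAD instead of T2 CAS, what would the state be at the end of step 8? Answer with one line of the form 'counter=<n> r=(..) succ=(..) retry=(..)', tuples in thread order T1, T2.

counter=3 r=(2,0) succ=(2,1) retry=(0,0)

(re-executing from step 2 with the substitution; state before step 2: counter=0 r=(0,0) succ=(0,0) retry=(0,0))
2. T2 LOAD -> counter=0 r=(0,0) succ=(0,0) retry=(0,0)
3. T2 LOAD -> counter=0 r=(0,0) succ=(0,0) retry=(0,0)
4. T2 CAS -> counter=1 r=(0,0) succ=(0,1) retry=(0,0)
5. T1 LOAD -> counter=1 r=(1,0) succ=(0,1) retry=(0,0)
6. T1 CAS -> counter=2 r=(1,0) succ=(1,1) retry=(0,0)
7. T1 LOAD -> counter=2 r=(2,0) succ=(1,1) retry=(0,0)
8. T1 CAS -> counter=3 r=(2,0) succ=(2,1) retry=(0,0)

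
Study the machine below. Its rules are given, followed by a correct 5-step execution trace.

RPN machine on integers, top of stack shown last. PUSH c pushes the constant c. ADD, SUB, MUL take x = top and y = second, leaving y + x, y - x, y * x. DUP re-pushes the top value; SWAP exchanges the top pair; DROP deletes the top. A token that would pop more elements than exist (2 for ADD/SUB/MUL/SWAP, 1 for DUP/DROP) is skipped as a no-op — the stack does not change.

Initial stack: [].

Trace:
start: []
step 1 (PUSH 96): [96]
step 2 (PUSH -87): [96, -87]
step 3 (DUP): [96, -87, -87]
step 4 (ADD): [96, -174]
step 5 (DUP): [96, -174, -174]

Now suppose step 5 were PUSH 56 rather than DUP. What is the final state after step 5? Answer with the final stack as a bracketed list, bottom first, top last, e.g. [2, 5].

(re-executing from step 5 with the substitution; state before step 5: [96, -174])
step 5 (PUSH 56): [96, -174, 56]

[96, -174, 56]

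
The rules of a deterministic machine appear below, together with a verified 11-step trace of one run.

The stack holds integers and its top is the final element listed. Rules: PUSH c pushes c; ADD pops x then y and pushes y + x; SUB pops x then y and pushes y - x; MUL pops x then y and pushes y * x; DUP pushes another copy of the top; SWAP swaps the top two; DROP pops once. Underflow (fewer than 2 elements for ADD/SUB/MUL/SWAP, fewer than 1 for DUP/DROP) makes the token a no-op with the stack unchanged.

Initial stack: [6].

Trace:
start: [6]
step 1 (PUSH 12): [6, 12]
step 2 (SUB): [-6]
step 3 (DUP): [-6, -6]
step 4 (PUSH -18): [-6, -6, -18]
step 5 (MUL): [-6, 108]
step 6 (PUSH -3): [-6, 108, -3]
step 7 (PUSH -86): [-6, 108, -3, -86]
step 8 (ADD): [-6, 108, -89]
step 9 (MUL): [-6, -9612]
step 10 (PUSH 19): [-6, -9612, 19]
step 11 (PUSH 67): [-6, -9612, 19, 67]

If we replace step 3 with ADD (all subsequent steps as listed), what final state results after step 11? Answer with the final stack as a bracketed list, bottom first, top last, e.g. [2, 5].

[-9612, 19, 67]

(re-executing from step 3 with the substitution; state before step 3: [-6])
step 3 (ADD): [-6]
step 4 (PUSH -18): [-6, -18]
step 5 (MUL): [108]
step 6 (PUSH -3): [108, -3]
step 7 (PUSH -86): [108, -3, -86]
step 8 (ADD): [108, -89]
step 9 (MUL): [-9612]
step 10 (PUSH 19): [-9612, 19]
step 11 (PUSH 67): [-9612, 19, 67]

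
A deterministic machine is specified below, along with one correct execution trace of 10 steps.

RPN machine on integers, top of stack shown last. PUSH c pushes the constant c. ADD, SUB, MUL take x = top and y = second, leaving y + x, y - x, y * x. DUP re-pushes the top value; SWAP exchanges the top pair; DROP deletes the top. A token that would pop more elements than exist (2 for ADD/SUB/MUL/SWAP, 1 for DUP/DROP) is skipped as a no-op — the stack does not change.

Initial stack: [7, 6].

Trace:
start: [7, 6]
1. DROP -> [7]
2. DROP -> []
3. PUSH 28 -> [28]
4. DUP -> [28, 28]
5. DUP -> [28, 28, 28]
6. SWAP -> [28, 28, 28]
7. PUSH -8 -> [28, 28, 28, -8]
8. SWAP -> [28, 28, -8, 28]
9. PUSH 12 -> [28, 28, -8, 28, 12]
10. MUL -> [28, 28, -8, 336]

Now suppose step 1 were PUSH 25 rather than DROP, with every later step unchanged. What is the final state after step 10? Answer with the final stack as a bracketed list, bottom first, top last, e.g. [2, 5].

(re-executing from step 1 with the substitution; state before step 1: [7, 6])
1. PUSH 25 -> [7, 6, 25]
2. DROP -> [7, 6]
3. PUSH 28 -> [7, 6, 28]
4. DUP -> [7, 6, 28, 28]
5. DUP -> [7, 6, 28, 28, 28]
6. SWAP -> [7, 6, 28, 28, 28]
7. PUSH -8 -> [7, 6, 28, 28, 28, -8]
8. SWAP -> [7, 6, 28, 28, -8, 28]
9. PUSH 12 -> [7, 6, 28, 28, -8, 28, 12]
10. MUL -> [7, 6, 28, 28, -8, 336]

[7, 6, 28, 28, -8, 336]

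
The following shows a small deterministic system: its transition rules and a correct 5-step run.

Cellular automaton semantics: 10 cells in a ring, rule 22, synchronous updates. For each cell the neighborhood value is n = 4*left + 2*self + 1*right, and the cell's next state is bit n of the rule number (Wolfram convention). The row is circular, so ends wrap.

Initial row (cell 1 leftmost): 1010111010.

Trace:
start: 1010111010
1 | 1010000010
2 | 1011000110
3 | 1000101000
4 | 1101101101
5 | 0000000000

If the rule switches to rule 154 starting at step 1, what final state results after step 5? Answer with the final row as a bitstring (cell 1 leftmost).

1100000001

(re-executing steps 1..5 under rule 154; state before step 1: 1010111010)
1 | 0000110000
2 | 0001101000
3 | 0011000100
4 | 0110101010
5 | 1100000001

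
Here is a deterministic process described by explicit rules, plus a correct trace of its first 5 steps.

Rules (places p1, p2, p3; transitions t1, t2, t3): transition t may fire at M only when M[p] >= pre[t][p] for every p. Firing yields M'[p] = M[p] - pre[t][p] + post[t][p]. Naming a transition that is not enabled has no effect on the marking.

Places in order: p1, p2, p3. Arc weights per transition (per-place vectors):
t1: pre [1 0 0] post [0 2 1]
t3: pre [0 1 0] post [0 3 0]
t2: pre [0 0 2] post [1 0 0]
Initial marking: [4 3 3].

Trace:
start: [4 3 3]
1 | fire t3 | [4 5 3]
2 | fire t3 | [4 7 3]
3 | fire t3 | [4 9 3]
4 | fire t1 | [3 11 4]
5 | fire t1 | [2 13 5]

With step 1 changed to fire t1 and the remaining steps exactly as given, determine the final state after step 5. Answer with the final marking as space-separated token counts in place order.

(re-executing from step 1 with the substitution; state before step 1: [4 3 3])
1 | fire t1 | [3 5 4]
2 | fire t3 | [3 7 4]
3 | fire t3 | [3 9 4]
4 | fire t1 | [2 11 5]
5 | fire t1 | [1 13 6]

1 13 6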